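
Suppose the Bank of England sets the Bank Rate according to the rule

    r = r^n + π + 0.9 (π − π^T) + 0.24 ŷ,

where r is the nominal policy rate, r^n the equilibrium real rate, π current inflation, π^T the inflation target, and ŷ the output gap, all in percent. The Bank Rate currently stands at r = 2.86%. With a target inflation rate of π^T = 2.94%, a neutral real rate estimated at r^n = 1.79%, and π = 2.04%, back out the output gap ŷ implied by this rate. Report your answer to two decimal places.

0.24 ŷ = 2.86 − 1.79 − 2.04 − 0.9 × (2.04 − 2.94) = -0.16
ŷ = -0.16 / 0.24 = -0.67

-0.67%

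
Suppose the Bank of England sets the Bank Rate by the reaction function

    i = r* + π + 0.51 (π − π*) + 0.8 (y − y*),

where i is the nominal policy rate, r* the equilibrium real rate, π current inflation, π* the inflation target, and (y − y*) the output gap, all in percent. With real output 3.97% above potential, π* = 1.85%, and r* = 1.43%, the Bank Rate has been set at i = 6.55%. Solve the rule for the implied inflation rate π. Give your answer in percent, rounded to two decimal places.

Output 3.97% above potential → (y − y*) = 3.97.
Collecting π: i = r* + (1 + 0.51) π − 0.51 π* + 0.8 (y − y*)
1.51 π = 6.55 − 1.43 + 0.51 × 1.85 − 0.8 × 3.97 = 2.8875
π = 2.8875 / 1.51 = 1.91

1.91%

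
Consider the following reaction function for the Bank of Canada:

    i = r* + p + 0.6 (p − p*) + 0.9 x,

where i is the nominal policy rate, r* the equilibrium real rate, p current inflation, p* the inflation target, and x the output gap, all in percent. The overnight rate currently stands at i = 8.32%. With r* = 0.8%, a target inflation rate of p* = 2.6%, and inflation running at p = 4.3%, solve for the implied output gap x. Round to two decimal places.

0.9 x = 8.32 − 0.8 − 4.3 − 0.6 × (4.3 − 2.6) = 2.2
x = 2.2 / 0.9 = 2.44

2.44%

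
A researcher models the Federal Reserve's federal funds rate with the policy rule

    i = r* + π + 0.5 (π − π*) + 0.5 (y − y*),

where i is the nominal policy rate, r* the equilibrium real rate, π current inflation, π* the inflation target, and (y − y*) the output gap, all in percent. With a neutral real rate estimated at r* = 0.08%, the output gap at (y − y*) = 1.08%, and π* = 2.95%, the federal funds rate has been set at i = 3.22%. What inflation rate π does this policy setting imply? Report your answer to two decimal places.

Collecting π: i = r* + (1 + 0.5) π − 0.5 π* + 0.5 (y − y*)
1.5 π = 3.22 − 0.08 + 0.5 × 2.95 − 0.5 × 1.08 = 4.075
π = 4.075 / 1.5 = 2.72

2.72%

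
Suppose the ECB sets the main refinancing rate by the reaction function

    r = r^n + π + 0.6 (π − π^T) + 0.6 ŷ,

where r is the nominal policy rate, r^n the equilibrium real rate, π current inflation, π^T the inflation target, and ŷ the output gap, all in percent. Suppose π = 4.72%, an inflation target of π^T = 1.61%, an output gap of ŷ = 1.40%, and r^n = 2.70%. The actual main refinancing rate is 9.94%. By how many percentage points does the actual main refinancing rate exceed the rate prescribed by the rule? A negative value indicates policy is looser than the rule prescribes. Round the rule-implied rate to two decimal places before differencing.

r = 2.70 + 4.72 + 0.6 × (4.72 − 1.61) + 0.6 × 1.40
   = 2.70 + 4.72 + 1.866 + 0.84 = 10.13
Deviation = 9.94 − 10.13 = -0.19 pp.

-0.19 pp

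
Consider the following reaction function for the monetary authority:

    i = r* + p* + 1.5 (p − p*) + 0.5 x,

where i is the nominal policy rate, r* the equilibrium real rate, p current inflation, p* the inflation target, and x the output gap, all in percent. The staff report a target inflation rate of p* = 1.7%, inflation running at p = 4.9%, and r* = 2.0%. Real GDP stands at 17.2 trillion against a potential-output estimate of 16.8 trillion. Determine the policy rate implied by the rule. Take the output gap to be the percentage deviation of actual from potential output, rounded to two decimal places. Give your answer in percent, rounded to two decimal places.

Output gap = 100 × (17.2 − 16.8) / 16.8 = 2.38%.
i = 2.00 + 1.70 + 1.5 × (4.90 − 1.70) + 0.5 × 2.38
   = 2.00 + 1.7 + 4.8 + 1.19 = 9.69

9.69%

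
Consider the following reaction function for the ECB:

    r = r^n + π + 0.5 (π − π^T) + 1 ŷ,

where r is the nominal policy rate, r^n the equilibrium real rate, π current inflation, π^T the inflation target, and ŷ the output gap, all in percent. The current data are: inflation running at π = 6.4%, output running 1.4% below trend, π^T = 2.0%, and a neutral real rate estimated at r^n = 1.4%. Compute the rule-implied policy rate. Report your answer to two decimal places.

Output 1.4% below potential → ŷ = -1.4.
r = 1.4 + 6.4 + 0.5 × (6.4 − 2.0) + 1 × (-1.4)
   = 1.4 + 6.4 + 2.2 − 1.4 = 8.60

8.60%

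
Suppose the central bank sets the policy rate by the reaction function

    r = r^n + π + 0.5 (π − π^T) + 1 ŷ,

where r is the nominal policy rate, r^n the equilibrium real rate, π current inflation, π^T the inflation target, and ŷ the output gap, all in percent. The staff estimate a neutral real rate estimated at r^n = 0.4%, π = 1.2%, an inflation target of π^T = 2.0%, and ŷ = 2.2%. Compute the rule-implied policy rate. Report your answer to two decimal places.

3.40%

r = 0.4 + 1.2 + 0.5 × (1.2 − 2.0) + 1 × 2.2
   = 0.4 + 1.2 − 0.4 + 2.2 = 3.40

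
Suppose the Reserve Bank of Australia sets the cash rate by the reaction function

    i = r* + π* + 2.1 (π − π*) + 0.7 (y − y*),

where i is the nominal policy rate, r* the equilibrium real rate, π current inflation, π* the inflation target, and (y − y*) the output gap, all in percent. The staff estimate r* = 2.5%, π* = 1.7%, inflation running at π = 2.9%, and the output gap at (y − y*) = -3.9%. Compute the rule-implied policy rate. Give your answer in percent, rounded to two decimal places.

i = 2.5 + 1.7 + 2.1 × (2.9 − 1.7) + 0.7 × (-3.9)
   = 2.5 + 1.7 + 2.52 − 2.73 = 3.99

3.99%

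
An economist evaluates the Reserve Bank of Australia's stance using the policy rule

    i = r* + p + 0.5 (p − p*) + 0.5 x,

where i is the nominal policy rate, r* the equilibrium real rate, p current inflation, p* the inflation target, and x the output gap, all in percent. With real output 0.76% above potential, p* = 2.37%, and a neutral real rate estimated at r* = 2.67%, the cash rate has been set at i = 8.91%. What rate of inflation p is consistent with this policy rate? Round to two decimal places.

Output 0.76% above potential → x = 0.76.
Collecting p: i = r* + (1 + 0.5) p − 0.5 p* + 0.5 x
1.5 p = 8.91 − 2.67 + 0.5 × 2.37 − 0.5 × 0.76 = 7.045
p = 7.045 / 1.5 = 4.70

4.70%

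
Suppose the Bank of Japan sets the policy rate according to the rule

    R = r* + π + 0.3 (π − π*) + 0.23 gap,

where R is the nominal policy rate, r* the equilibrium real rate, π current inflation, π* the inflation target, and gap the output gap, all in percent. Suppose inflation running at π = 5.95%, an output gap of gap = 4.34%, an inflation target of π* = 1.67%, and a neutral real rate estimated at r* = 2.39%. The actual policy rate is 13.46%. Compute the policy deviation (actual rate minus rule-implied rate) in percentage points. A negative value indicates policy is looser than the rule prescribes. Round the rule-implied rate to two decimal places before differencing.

R = 2.39 + 5.95 + 0.3 × (5.95 − 1.67) + 0.23 × 4.34
   = 2.39 + 5.95 + 1.284 + 0.9982 = 10.62
Deviation = 13.46 − 10.62 = 2.84 pp.

2.84 pp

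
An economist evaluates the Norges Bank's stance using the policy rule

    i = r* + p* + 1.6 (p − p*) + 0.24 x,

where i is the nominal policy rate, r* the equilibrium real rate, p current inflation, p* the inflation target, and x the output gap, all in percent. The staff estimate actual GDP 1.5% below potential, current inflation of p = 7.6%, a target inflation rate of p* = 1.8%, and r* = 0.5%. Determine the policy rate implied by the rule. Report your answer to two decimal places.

Output 1.5% below potential → x = -1.5.
i = 0.5 + 1.8 + 1.6 × (7.6 − 1.8) + 0.24 × (-1.5)
   = 0.5 + 1.8 + 9.28 − 0.36 = 11.22

11.22%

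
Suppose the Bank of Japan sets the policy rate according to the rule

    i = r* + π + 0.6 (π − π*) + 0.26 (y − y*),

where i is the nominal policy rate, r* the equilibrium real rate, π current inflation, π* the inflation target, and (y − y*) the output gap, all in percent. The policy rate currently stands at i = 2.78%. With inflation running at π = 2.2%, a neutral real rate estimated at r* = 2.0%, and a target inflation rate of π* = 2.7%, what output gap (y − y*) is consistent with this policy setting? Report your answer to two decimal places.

-4.31%

0.26 (y − y*) = 2.78 − 2.0 − 2.2 − 0.6 × (2.2 − 2.7) = -1.12
(y − y*) = -1.12 / 0.26 = -4.31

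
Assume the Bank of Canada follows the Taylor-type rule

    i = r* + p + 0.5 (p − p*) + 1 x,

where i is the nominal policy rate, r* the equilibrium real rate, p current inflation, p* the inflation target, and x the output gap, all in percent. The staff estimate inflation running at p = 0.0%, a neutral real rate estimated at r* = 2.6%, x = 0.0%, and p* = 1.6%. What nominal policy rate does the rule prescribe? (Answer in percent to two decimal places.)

1.80%

i = 2.6 + 0.0 + 0.5 × (0.0 − 1.6) + 1 × 0.0
   = 2.6 + 0 − 0.8 + 0 = 1.80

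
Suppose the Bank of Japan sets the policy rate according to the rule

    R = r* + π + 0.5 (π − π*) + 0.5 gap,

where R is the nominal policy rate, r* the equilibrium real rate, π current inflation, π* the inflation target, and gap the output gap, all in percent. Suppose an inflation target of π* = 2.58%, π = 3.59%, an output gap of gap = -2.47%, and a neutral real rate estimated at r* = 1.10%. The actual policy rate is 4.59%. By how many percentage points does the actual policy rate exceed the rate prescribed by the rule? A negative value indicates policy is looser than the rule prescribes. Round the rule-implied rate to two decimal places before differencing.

0.63 pp

R = 1.10 + 3.59 + 0.5 × (3.59 − 2.58) + 0.5 × (-2.47)
   = 1.10 + 3.59 + 0.505 − 1.235 = 3.96
Deviation = 4.59 − 3.96 = 0.63 pp.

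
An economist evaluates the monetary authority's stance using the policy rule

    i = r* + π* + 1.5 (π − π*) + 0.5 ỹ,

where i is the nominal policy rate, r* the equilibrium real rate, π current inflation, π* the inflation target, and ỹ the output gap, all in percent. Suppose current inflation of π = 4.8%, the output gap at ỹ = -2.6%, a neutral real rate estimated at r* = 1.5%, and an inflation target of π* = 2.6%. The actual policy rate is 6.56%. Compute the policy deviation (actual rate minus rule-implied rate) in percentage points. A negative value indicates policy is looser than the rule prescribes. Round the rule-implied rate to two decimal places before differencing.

i = 1.5 + 2.6 + 1.5 × (4.8 − 2.6) + 0.5 × (-2.6)
   = 1.5 + 2.6 + 3.3 − 1.3 = 6.10
Deviation = 6.56 − 6.10 = 0.46 pp.

0.46 pp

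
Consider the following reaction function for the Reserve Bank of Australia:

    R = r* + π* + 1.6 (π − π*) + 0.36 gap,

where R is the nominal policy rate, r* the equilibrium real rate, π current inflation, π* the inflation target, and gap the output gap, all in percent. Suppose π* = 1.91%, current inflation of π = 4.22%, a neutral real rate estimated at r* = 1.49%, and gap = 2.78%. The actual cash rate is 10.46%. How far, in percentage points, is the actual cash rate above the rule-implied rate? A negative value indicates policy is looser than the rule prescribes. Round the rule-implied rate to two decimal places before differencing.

2.36 pp

R = 1.49 + 1.91 + 1.6 × (4.22 − 1.91) + 0.36 × 2.78
   = 1.49 + 1.91 + 3.696 + 1.0008 = 8.10
Deviation = 10.46 − 8.10 = 2.36 pp.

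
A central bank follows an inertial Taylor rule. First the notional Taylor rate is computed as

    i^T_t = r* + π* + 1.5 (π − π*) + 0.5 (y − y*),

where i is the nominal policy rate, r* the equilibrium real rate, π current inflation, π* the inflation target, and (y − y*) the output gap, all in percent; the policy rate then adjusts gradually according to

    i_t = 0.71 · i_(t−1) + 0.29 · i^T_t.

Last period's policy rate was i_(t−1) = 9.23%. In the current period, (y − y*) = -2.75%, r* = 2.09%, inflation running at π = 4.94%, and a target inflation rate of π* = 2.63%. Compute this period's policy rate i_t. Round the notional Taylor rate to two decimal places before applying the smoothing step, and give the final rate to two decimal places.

i^T_t = 2.09 + 2.63 + 1.5 × (4.94 − 2.63) + 0.5 × (-2.75)
   = 2.09 + 2.63 + 3.465 − 1.375 = 6.81
i_t = 0.71 × 9.23 + 0.29 × 6.81 = 6.5533 + 1.9749 = 8.53

8.53%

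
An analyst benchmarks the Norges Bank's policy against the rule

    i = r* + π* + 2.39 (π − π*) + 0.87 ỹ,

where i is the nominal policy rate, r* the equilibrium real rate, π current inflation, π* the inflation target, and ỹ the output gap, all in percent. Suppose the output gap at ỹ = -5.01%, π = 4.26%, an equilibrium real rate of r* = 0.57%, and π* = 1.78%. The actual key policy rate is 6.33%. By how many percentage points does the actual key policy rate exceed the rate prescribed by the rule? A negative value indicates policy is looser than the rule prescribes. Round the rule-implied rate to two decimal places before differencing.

i = 0.57 + 1.78 + 2.39 × (4.26 − 1.78) + 0.87 × (-5.01)
   = 0.57 + 1.78 + 5.9272 − 4.3587 = 3.92
Deviation = 6.33 − 3.92 = 2.41 pp.

2.41 pp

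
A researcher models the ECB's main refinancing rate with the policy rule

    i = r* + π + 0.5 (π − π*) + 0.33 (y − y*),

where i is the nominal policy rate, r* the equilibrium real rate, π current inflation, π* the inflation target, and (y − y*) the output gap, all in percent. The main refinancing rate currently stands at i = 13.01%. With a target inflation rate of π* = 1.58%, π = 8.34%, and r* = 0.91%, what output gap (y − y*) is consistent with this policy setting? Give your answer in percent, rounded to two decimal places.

1.15%

0.33 (y − y*) = 13.01 − 0.91 − 8.34 − 0.5 × (8.34 − 1.58) = 0.38
(y − y*) = 0.38 / 0.33 = 1.15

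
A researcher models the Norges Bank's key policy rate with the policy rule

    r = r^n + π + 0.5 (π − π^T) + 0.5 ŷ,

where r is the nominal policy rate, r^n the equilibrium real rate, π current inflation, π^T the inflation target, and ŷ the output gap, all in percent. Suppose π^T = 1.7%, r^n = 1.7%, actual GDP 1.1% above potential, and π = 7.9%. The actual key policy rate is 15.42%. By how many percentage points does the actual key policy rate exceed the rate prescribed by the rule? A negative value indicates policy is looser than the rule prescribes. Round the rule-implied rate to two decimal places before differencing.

2.17 pp

Output 1.1% above potential → ŷ = 1.1.
r = 1.7 + 7.9 + 0.5 × (7.9 − 1.7) + 0.5 × 1.1
   = 1.7 + 7.9 + 3.1 + 0.55 = 13.25
Deviation = 15.42 − 13.25 = 2.17 pp.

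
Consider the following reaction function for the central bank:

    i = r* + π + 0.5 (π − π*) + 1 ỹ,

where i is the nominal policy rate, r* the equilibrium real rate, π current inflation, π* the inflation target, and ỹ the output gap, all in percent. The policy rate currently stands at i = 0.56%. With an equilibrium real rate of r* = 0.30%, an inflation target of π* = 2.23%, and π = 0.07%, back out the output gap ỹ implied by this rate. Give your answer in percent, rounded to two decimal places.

1.27%

1 ỹ = 0.56 − 0.30 − 0.07 − 0.5 × (0.07 − 2.23) = 1.27
ỹ = 1.27 / 1 = 1.27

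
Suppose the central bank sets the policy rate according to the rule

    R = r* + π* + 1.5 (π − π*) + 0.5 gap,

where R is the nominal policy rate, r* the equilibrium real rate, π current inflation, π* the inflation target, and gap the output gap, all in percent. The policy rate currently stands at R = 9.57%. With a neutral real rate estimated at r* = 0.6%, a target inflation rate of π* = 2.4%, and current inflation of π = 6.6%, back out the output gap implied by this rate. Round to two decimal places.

0.54%

0.5 gap = 9.57 − 0.6 − 2.4 − 1.5 × (6.6 − 2.4) = 0.27
gap = 0.27 / 0.5 = 0.54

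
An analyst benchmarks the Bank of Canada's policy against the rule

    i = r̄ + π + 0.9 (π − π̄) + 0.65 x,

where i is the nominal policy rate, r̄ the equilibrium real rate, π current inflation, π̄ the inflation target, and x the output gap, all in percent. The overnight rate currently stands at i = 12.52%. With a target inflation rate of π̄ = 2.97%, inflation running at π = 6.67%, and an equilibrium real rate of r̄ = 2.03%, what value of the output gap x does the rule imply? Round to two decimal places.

0.75%

0.65 x = 12.52 − 2.03 − 6.67 − 0.9 × (6.67 − 2.97) = 0.49
x = 0.49 / 0.65 = 0.75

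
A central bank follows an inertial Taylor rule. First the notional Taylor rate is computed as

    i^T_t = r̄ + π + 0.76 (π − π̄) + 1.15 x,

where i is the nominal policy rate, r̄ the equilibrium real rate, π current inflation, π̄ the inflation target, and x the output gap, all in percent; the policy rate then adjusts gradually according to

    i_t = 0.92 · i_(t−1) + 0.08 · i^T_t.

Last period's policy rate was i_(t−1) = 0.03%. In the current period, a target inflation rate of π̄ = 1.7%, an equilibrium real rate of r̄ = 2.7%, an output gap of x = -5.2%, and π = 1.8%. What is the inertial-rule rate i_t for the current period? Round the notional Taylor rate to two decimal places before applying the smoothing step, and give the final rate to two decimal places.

i^T_t = 2.7 + 1.8 + 0.76 × (1.8 − 1.7) + 1.15 × (-5.2)
   = 2.7 + 1.8 + 0.076 − 5.98 = -1.40
i_t = 0.92 × 0.03 + 0.08 × (-1.40) = 0.0276 − 0.112 = -0.08

-0.08%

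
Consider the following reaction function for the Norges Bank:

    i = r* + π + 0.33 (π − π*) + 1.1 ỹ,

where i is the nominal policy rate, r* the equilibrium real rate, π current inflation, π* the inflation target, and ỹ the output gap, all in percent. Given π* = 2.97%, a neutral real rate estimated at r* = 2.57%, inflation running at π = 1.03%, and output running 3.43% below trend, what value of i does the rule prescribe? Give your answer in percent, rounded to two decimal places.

Output 3.43% below potential → ỹ = -3.43.
i = 2.57 + 1.03 + 0.33 × (1.03 − 2.97) + 1.1 × (-3.43)
   = 2.57 + 1.03 − 0.6402 − 3.773 = -0.81

-0.81%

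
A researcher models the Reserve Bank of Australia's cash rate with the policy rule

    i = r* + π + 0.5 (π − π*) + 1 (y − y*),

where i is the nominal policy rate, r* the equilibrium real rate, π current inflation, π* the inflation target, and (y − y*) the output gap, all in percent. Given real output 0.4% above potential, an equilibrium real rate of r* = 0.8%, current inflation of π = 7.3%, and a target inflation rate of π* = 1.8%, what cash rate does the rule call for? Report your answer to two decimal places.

Output 0.4% above potential → (y − y*) = 0.4.
i = 0.8 + 7.3 + 0.5 × (7.3 − 1.8) + 1 × 0.4
   = 0.8 + 7.3 + 2.75 + 0.4 = 11.25

11.25%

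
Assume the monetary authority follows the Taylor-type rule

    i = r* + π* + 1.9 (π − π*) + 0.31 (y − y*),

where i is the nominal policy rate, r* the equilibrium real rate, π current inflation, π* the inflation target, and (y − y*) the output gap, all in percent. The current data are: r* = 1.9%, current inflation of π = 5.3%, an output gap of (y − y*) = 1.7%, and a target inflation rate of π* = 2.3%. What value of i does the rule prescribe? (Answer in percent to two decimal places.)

i = 1.9 + 2.3 + 1.9 × (5.3 − 2.3) + 0.31 × 1.7
   = 1.9 + 2.3 + 5.7 + 0.527 = 10.43

10.43%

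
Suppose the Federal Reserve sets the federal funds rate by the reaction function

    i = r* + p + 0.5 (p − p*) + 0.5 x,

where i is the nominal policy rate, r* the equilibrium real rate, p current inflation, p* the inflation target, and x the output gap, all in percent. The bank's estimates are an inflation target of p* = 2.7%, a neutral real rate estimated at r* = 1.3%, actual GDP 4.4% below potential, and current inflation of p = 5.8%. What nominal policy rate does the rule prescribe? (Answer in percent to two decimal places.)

6.45%

Output 4.4% below potential → x = -4.4.
i = 1.3 + 5.8 + 0.5 × (5.8 − 2.7) + 0.5 × (-4.4)
   = 1.3 + 5.8 + 1.55 − 2.2 = 6.45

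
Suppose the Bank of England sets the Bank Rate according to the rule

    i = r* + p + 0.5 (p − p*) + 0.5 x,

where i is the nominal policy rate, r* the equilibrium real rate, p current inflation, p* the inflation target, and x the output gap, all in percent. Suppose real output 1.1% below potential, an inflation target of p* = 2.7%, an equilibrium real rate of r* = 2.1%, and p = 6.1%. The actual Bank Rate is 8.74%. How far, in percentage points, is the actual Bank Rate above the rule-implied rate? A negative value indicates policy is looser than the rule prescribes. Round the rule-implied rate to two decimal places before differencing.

-0.61 pp

Output 1.1% below potential → x = -1.1.
i = 2.1 + 6.1 + 0.5 × (6.1 − 2.7) + 0.5 × (-1.1)
   = 2.1 + 6.1 + 1.7 − 0.55 = 9.35
Deviation = 8.74 − 9.35 = -0.61 pp.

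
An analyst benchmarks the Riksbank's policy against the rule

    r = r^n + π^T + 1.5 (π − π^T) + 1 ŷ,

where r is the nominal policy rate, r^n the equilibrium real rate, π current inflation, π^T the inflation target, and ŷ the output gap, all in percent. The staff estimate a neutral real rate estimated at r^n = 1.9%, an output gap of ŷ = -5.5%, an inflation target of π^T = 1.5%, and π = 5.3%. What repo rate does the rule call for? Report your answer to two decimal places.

3.60%

r = 1.9 + 1.5 + 1.5 × (5.3 − 1.5) + 1 × (-5.5)
   = 1.9 + 1.5 + 5.7 − 5.5 = 3.60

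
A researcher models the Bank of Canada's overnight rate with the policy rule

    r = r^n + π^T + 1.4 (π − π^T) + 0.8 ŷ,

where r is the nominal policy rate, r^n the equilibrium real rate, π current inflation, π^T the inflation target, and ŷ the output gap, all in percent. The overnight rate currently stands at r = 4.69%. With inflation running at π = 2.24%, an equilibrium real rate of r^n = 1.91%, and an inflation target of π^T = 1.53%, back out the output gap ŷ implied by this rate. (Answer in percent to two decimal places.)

0.8 ŷ = 4.69 − 1.91 − 1.53 − 1.4 × (2.24 − 1.53) = 0.256
ŷ = 0.256 / 0.8 = 0.32

0.32%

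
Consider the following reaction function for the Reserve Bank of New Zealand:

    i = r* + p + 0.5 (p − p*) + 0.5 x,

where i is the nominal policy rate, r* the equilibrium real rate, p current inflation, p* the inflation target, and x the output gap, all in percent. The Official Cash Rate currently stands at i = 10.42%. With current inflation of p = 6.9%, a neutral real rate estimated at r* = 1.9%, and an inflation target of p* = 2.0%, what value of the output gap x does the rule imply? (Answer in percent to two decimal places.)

0.5 x = 10.42 − 1.9 − 6.9 − 0.5 × (6.9 − 2.0) = -0.83
x = -0.83 / 0.5 = -1.66

-1.66%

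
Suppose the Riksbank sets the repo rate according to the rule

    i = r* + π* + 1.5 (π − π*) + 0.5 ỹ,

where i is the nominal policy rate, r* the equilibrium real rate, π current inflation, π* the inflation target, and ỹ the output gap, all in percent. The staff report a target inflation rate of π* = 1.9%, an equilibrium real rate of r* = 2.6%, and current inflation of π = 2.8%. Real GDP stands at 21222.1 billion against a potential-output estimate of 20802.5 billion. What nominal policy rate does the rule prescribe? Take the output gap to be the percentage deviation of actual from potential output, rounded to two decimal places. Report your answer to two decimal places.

6.86%

Output gap = 100 × (21222.1 − 20802.5) / 20802.5 = 2.02%.
i = 2.60 + 1.90 + 1.5 × (2.80 − 1.90) + 0.5 × 2.02
   = 2.60 + 1.9 + 1.35 + 1.01 = 6.86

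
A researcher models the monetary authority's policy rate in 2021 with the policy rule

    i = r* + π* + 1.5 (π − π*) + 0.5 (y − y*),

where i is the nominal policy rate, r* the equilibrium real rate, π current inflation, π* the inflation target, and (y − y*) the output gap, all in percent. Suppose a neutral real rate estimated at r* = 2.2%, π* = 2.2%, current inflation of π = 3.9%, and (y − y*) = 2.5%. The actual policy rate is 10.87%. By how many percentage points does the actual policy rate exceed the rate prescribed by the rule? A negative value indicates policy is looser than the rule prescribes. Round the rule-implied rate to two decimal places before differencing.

2.67 pp

i = 2.2 + 2.2 + 1.5 × (3.9 − 2.2) + 0.5 × 2.5
   = 2.2 + 2.2 + 2.55 + 1.25 = 8.20
Deviation = 10.87 − 8.20 = 2.67 pp.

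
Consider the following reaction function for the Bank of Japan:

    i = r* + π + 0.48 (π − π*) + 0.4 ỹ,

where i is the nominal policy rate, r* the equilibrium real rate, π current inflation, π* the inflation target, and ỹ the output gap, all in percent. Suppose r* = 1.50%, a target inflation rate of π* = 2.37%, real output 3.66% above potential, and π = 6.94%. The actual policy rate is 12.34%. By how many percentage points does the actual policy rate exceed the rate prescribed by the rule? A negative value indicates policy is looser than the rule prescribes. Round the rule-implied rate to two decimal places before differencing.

0.24 pp

Output 3.66% above potential → ỹ = 3.66.
i = 1.50 + 6.94 + 0.48 × (6.94 − 2.37) + 0.4 × 3.66
   = 1.50 + 6.94 + 2.1936 + 1.464 = 12.10
Deviation = 12.34 − 12.10 = 0.24 pp.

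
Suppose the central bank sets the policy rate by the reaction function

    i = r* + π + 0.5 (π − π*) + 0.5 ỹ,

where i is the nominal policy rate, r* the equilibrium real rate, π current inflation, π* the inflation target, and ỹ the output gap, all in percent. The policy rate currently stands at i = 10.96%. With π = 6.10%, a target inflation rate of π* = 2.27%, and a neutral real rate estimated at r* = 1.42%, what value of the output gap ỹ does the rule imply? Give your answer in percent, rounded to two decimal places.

3.05%

0.5 ỹ = 10.96 − 1.42 − 6.10 − 0.5 × (6.10 − 2.27) = 1.525
ỹ = 1.525 / 0.5 = 3.05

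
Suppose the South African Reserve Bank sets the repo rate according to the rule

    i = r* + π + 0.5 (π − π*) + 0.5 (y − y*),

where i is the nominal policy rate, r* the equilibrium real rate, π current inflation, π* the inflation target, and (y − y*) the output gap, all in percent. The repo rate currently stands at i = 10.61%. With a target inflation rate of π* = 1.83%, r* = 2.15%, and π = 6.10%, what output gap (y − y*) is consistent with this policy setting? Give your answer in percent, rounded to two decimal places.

0.45%

0.5 (y − y*) = 10.61 − 2.15 − 6.10 − 0.5 × (6.10 − 1.83) = 0.225
(y − y*) = 0.225 / 0.5 = 0.45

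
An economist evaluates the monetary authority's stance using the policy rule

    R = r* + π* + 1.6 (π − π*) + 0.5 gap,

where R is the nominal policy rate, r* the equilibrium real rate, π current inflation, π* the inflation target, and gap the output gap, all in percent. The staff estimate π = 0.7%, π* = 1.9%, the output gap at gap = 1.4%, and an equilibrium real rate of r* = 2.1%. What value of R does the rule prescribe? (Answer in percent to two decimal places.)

R = 2.1 + 1.9 + 1.6 × (0.7 − 1.9) + 0.5 × 1.4
   = 2.1 + 1.9 − 1.92 + 0.7 = 2.78

2.78%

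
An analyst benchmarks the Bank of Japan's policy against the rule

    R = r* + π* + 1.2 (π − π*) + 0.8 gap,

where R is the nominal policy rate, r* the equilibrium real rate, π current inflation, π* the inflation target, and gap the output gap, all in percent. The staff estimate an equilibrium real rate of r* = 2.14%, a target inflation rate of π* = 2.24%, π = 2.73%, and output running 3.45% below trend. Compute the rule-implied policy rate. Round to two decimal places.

Output 3.45% below potential → gap = -3.45.
R = 2.14 + 2.24 + 1.2 × (2.73 − 2.24) + 0.8 × (-3.45)
   = 2.14 + 2.24 + 0.588 − 2.76 = 2.21

2.21%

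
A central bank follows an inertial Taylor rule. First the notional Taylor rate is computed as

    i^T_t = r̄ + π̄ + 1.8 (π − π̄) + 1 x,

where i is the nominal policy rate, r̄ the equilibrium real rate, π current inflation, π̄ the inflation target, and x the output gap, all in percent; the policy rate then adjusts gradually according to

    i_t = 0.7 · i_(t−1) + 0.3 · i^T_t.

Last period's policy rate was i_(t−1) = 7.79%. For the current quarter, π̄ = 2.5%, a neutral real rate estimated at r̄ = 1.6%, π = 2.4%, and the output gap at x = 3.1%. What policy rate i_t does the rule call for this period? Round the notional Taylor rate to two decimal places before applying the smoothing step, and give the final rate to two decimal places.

7.56%

i^T_t = 1.6 + 2.5 + 1.8 × (2.4 − 2.5) + 1 × 3.1
   = 1.6 + 2.5 − 0.18 + 3.1 = 7.02
i_t = 0.7 × 7.79 + 0.3 × 7.02 = 5.453 + 2.106 = 7.56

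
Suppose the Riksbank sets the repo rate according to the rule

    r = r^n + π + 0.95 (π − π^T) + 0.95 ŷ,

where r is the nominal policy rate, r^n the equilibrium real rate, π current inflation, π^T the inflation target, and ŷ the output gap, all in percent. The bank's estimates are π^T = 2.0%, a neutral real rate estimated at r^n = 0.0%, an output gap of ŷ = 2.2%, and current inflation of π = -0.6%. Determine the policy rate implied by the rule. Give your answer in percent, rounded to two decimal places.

-0.98%

r = 0.0 + (-0.6) + 0.95 × (-0.6 − 2.0) + 0.95 × 2.2
   = 0.0 − 0.6 − 2.47 + 2.09 = -0.98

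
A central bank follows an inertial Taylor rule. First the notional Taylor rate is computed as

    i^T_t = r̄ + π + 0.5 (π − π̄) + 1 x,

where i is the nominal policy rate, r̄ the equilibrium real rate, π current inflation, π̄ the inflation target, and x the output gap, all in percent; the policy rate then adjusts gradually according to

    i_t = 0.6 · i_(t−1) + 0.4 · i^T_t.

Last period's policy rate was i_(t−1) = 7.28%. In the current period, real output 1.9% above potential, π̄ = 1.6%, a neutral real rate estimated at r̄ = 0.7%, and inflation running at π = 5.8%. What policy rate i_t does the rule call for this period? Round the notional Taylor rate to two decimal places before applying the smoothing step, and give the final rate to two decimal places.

8.57%

Output 1.9% above potential → x = 1.9.
i^T_t = 0.7 + 5.8 + 0.5 × (5.8 − 1.6) + 1 × 1.9
   = 0.7 + 5.8 + 2.1 + 1.9 = 10.50
i_t = 0.6 × 7.28 + 0.4 × 10.50 = 4.368 + 4.2 = 8.57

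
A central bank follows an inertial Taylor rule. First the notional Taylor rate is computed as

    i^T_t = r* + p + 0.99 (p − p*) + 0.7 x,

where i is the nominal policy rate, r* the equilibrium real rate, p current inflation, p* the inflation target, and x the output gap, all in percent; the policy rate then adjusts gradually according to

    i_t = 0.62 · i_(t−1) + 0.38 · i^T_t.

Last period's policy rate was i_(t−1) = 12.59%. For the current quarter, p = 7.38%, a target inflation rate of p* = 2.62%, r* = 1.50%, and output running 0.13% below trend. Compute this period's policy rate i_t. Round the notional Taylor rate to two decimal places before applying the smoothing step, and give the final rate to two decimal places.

Output 0.13% below potential → x = -0.13.
i^T_t = 1.50 + 7.38 + 0.99 × (7.38 − 2.62) + 0.7 × (-0.13)
   = 1.50 + 7.38 + 4.7124 − 0.091 = 13.50
i_t = 0.62 × 12.59 + 0.38 × 13.50 = 7.8058 + 5.13 = 12.94

12.94%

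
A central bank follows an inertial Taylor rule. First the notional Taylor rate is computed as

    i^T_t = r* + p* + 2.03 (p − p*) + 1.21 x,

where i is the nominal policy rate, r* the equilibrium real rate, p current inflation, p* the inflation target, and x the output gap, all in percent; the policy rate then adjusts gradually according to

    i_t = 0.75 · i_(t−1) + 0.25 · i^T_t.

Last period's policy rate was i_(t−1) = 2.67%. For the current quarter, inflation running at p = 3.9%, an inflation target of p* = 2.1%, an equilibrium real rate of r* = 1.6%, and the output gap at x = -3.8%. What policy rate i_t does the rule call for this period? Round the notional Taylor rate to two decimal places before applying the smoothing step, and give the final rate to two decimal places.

2.69%

i^T_t = 1.6 + 2.1 + 2.03 × (3.9 − 2.1) + 1.21 × (-3.8)
   = 1.6 + 2.1 + 3.654 − 4.598 = 2.76
i_t = 0.75 × 2.67 + 0.25 × 2.76 = 2.0025 + 0.69 = 2.69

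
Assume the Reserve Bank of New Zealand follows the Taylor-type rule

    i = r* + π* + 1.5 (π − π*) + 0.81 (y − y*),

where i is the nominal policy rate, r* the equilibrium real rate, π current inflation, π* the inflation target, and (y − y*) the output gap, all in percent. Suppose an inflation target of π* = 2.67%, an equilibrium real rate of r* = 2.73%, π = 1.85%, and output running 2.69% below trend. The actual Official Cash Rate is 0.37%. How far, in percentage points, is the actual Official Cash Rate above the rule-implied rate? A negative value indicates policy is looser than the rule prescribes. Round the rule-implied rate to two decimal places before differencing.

-1.62 pp

Output 2.69% below potential → (y − y*) = -2.69.
i = 2.73 + 2.67 + 1.5 × (1.85 − 2.67) + 0.81 × (-2.69)
   = 2.73 + 2.67 − 1.23 − 2.1789 = 1.99
Deviation = 0.37 − 1.99 = -1.62 pp.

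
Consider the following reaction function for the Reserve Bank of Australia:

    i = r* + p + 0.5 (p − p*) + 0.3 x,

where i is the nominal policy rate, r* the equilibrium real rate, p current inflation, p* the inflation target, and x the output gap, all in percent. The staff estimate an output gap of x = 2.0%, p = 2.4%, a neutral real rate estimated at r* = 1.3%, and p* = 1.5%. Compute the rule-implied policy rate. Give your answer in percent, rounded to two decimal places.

i = 1.3 + 2.4 + 0.5 × (2.4 − 1.5) + 0.3 × 2.0
   = 1.3 + 2.4 + 0.45 + 0.6 = 4.75

4.75%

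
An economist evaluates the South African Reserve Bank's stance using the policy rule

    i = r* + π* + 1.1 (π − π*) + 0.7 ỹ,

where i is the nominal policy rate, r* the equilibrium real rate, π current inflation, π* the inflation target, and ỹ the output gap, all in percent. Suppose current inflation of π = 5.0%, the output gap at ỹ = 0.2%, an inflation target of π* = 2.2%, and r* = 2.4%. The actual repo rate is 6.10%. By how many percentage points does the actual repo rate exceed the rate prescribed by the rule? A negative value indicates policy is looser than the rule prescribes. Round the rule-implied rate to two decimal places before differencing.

-1.72 pp

i = 2.4 + 2.2 + 1.1 × (5.0 − 2.2) + 0.7 × 0.2
   = 2.4 + 2.2 + 3.08 + 0.14 = 7.82
Deviation = 6.10 − 7.82 = -1.72 pp.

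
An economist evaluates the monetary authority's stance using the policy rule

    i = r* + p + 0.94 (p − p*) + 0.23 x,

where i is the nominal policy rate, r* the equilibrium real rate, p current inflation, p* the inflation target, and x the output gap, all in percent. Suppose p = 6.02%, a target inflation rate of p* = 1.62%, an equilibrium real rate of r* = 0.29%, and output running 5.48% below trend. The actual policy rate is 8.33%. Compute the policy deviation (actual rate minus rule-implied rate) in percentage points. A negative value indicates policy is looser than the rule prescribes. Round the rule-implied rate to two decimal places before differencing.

Output 5.48% below potential → x = -5.48.
i = 0.29 + 6.02 + 0.94 × (6.02 − 1.62) + 0.23 × (-5.48)
   = 0.29 + 6.02 + 4.136 − 1.2604 = 9.19
Deviation = 8.33 − 9.19 = -0.86 pp.

-0.86 pp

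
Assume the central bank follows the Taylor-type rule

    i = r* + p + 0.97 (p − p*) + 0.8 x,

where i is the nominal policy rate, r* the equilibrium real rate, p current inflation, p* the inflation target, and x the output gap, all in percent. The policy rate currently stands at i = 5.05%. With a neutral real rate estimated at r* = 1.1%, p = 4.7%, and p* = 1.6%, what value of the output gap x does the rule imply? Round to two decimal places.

-4.70%

0.8 x = 5.05 − 1.1 − 4.7 − 0.97 × (4.7 − 1.6) = -3.757
x = -3.757 / 0.8 = -4.70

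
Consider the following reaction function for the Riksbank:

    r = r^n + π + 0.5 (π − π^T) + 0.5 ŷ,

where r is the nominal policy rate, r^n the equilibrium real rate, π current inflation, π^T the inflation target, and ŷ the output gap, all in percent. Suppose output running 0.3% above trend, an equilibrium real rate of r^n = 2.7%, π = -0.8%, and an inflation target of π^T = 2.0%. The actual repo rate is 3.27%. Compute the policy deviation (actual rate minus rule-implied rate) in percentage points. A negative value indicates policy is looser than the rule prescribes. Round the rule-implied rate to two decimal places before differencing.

2.62 pp

Output 0.3% above potential → ŷ = 0.3.
r = 2.7 + (-0.8) + 0.5 × (-0.8 − 2.0) + 0.5 × 0.3
   = 2.7 − 0.8 − 1.4 + 0.15 = 0.65
Deviation = 3.27 − 0.65 = 2.62 pp.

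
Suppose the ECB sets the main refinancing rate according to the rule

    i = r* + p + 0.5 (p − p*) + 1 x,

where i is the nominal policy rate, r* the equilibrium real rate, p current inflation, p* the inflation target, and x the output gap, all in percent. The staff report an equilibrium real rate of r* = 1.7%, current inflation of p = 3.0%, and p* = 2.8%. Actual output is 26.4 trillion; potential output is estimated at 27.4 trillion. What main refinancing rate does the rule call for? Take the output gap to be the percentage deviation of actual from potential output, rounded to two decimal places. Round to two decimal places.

Output gap = 100 × (26.4 − 27.4) / 27.4 = -3.65%.
i = 1.70 + 3.00 + 0.5 × (3.00 − 2.80) + 1 × (-3.65)
   = 1.70 + 3 + 0.1 − 3.65 = 1.15

1.15%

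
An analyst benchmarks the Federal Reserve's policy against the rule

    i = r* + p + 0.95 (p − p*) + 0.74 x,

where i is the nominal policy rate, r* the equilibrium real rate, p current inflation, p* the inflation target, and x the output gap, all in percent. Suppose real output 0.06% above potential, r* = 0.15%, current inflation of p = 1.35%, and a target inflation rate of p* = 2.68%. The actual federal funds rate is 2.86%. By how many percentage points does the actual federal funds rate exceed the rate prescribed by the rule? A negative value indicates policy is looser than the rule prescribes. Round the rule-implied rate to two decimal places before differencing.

2.58 pp

Output 0.06% above potential → x = 0.06.
i = 0.15 + 1.35 + 0.95 × (1.35 − 2.68) + 0.74 × 0.06
   = 0.15 + 1.35 − 1.2635 + 0.0444 = 0.28
Deviation = 2.86 − 0.28 = 2.58 pp.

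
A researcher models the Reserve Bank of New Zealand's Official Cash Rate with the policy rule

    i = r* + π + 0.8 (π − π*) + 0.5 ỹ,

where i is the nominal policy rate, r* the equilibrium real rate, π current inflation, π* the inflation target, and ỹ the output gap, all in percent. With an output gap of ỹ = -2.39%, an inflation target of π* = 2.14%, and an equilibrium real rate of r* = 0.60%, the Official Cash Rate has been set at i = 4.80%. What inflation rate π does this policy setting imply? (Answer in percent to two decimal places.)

3.95%

Collecting π: i = r* + (1 + 0.8) π − 0.8 π* + 0.5 ỹ
1.8 π = 4.80 − 0.60 + 0.8 × 2.14 − 0.5 × (-2.39) = 7.107
π = 7.107 / 1.8 = 3.95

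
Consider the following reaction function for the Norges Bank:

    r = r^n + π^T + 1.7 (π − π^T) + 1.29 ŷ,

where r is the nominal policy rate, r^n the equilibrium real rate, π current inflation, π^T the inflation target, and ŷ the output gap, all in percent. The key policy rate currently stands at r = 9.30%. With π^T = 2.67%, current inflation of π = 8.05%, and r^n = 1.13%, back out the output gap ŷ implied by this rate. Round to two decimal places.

-2.83%

1.29 ŷ = 9.30 − 1.13 − 2.67 − 1.7 × (8.05 − 2.67) = -3.646
ŷ = -3.646 / 1.29 = -2.83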